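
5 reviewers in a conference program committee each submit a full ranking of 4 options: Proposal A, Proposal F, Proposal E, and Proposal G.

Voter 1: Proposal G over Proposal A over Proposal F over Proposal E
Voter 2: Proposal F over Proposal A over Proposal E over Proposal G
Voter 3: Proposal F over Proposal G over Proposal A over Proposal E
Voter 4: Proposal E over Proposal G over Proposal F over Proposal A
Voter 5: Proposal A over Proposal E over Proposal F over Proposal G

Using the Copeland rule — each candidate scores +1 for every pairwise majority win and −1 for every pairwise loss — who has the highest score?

Pairwise results:
  Proposal A vs Proposal F: Proposal F wins 3–2.
  Proposal A vs Proposal E: Proposal A wins 4–1.
  Proposal A vs Proposal G: Proposal G wins 3–2.
  Proposal F vs Proposal E: Proposal F wins 3–2.
  Proposal F vs Proposal G: Proposal F wins 3–2.
  Proposal E vs Proposal G: Proposal E wins 3–2.
Copeland scores (wins − losses):
  Proposal A: 1 − 2 = -1
  Proposal F: 3 − 0 = 3
  Proposal E: 1 − 2 = -1
  Proposal G: 1 − 2 = -1
Proposal F has the best Copeland score.

Proposal F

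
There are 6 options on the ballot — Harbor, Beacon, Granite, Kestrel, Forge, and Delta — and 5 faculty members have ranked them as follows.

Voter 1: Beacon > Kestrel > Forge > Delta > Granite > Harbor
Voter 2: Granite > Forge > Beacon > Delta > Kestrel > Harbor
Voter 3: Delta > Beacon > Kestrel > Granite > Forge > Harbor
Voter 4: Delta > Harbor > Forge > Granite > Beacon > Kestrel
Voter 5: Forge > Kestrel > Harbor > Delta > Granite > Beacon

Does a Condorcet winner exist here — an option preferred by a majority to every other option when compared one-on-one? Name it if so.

Forge

Head-to-head results (5 voters total):
Harbor vs Beacon: Beacon wins 3–2.
Harbor vs Granite: Granite wins 3–2.
Harbor vs Kestrel: Kestrel wins 4–1.
Harbor vs Forge: Forge wins 4–1.
Harbor vs Delta: Delta wins 4–1.
Beacon vs Granite: Granite wins 3–2.
Beacon vs Kestrel: Beacon wins 4–1.
Beacon vs Forge: Forge wins 3–2.
Beacon vs Delta: Delta wins 3–2.
Granite vs Kestrel: Kestrel wins 3–2.
Granite vs Forge: Forge wins 3–2.
Granite vs Delta: Delta wins 4–1.
Kestrel vs Forge: Forge wins 3–2.
Kestrel vs Delta: Delta wins 3–2.
Forge vs Delta: Forge wins 3–2.
Forge beats each rival — Harbor (4–1), Beacon (3–2), Granite (3–2), Kestrel (3–2), Delta (3–2) — so Forge is the Condorcet winner.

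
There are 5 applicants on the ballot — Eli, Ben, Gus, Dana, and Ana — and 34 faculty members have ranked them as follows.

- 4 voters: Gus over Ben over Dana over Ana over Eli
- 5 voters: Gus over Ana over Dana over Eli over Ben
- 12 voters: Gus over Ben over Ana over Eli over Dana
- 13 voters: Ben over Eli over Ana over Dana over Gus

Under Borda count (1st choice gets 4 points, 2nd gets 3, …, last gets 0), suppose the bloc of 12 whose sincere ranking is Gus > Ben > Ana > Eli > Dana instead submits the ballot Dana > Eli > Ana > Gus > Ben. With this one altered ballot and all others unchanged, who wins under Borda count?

Eli

Borda totals with the altered ballot: Eli 80, Ben 64, Gus 48, Dana 79, Ana 69.
The switch changes the winner from Ben to Eli.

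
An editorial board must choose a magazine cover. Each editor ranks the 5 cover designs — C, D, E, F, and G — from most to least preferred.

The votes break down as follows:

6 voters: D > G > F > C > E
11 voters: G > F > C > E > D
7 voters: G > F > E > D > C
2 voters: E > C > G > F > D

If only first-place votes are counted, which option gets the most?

First-place vote totals:
  C: 0
  D: 6
  E: 2
  F: 0
  G: 18
G has the most first-place votes.

G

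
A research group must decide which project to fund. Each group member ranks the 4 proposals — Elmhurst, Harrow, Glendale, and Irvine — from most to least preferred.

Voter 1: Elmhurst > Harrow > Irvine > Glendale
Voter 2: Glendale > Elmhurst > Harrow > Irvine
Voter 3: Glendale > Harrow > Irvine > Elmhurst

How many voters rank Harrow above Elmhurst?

Ballots ranking Harrow above Elmhurst: 1.
Ballots ranking Elmhurst above Harrow: 2.
So 1 of 3 voters prefer Harrow to Elmhurst.

1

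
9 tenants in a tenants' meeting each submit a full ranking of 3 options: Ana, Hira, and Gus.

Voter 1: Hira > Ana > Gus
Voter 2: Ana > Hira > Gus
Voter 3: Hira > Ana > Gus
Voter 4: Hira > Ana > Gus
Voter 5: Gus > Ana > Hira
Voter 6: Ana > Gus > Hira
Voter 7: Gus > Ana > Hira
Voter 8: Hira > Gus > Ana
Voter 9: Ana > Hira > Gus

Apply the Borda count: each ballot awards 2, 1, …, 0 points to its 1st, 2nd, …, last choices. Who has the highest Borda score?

Borda scores:
  Ana: 1 + 2 + 1 + 1 + 1 + 2 + 1 + 0 + 2 = 11
  Hira: 2 + 1 + 2 + 2 + 0 + 0 + 0 + 2 + 1 = 10
  Gus: 0 + 0 + 0 + 0 + 2 + 1 + 2 + 1 + 0 = 6
Ana has the highest total.

Ana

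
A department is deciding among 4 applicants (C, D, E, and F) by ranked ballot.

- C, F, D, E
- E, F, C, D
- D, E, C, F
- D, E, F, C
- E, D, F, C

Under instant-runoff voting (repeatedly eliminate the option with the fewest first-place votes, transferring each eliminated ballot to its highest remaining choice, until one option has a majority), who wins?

D

Round 1: D 2, E 2, C 1, F 0. F has the fewest and is eliminated.
Round 2: D 2, E 2, C 1. C has the fewest and is eliminated.
Round 3: D 3, E 2. D has a majority.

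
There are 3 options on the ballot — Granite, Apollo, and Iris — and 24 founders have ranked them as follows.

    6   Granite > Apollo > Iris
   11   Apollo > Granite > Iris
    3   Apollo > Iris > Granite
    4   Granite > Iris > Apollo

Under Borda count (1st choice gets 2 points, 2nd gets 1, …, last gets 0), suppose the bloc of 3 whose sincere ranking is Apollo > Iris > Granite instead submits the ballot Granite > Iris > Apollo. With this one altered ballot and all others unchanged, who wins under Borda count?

Borda totals with the altered ballot: Granite 37, Apollo 28, Iris 7.
The switch changes the winner from Apollo to Granite.

Granite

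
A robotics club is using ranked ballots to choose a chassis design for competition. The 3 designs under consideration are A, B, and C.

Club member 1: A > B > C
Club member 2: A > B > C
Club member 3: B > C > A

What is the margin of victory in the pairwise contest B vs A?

Ballots ranking B above A: 1.
Ballots ranking A above B: 2.
A wins 2–1, a margin of 1.

1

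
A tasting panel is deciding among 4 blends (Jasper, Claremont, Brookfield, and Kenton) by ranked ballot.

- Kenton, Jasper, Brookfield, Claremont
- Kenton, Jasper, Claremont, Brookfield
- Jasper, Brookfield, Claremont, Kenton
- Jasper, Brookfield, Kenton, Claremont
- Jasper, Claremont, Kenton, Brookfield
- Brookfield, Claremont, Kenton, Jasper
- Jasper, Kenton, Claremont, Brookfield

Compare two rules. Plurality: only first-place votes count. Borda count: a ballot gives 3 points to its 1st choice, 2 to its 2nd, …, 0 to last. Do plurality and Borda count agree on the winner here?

Yes

Plurality first-place counts: Jasper 4, Claremont 0, Brookfield 1, Kenton 2 → Jasper.
Borda totals: Jasper 16, Claremont 7, Brookfield 8, Kenton 11 → Jasper.
The two rules agree on Jasper.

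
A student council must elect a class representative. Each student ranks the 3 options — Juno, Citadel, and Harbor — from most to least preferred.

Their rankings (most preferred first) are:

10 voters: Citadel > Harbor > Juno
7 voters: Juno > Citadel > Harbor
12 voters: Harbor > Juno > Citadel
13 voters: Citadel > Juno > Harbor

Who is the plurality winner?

Citadel

First-place vote totals:
  Juno: 7
  Citadel: 23
  Harbor: 12
Citadel has the most first-place votes.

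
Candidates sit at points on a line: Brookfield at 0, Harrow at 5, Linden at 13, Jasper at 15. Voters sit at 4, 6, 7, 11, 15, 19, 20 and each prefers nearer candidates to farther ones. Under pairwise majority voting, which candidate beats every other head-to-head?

With single-peaked preferences on a line, the Condorcet winner is the candidate closest to the median voter.
The median voter (position 11) is closest to Linden at 13.
Check: Linden vs Brookfield — voters closer to Linden: 5 of 7.

Linden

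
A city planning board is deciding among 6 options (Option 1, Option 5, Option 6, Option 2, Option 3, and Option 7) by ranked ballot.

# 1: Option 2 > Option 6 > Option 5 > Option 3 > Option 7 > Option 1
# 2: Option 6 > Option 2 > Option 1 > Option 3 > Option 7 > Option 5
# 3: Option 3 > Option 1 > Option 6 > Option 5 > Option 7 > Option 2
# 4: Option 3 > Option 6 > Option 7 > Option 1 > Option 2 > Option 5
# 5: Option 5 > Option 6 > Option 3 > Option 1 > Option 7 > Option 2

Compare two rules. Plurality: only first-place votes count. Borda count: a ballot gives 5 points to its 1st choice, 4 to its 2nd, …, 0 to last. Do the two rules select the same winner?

Plurality first-place counts: Option 1 0, Option 5 1, Option 6 1, Option 2 1, Option 3 2, Option 7 0 → Option 3.
Borda totals: Option 1 11, Option 5 10, Option 6 20, Option 2 10, Option 3 17, Option 7 7 → Option 6.
The two rules disagree: plurality picks Option 3, Borda picks Option 6.

No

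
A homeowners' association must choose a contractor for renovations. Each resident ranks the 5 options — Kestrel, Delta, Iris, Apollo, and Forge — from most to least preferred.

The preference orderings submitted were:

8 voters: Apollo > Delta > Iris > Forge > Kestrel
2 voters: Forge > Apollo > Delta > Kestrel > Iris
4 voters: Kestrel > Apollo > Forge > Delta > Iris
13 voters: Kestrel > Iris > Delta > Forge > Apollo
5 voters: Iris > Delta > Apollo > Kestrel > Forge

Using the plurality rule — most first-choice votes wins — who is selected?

First-place vote totals:
  Kestrel: 17
  Delta: 0
  Iris: 5
  Apollo: 8
  Forge: 2
Kestrel has the most first-place votes.

Kestrel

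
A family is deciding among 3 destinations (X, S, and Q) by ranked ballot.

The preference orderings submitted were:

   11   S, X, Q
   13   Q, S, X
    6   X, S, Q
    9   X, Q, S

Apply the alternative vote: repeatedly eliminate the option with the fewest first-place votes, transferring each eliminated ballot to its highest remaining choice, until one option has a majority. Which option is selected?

Round 1: X 15, Q 13, S 11. S has the fewest and is eliminated.
Round 2: X 26, Q 13. X has a majority.

X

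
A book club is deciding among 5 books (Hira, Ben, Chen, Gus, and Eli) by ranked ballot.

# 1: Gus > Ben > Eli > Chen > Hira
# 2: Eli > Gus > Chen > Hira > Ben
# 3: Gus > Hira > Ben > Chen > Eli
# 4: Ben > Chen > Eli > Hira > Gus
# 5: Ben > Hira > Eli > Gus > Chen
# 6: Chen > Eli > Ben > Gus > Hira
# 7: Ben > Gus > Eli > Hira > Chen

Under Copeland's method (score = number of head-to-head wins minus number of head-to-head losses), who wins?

Ben

Pairwise results:
  Hira vs Ben: Ben wins 5–2.
  Hira vs Chen: Chen wins 4–3.
  Hira vs Gus: Gus wins 5–2.
  Hira vs Eli: Eli wins 5–2.
  Ben vs Chen: Ben wins 5–2.
  Ben vs Gus: Ben wins 4–3.
  Ben vs Eli: Ben wins 5–2.
  Chen vs Gus: Gus wins 5–2.
  Chen vs Eli: Eli wins 4–3.
  Gus vs Eli: Eli wins 4–3.
Copeland scores (wins − losses):
  Hira: 0 − 4 = -4
  Ben: 4 − 0 = 4
  Chen: 1 − 3 = -2
  Gus: 2 − 2 = 0
  Eli: 3 − 1 = 2
Ben has the best Copeland score.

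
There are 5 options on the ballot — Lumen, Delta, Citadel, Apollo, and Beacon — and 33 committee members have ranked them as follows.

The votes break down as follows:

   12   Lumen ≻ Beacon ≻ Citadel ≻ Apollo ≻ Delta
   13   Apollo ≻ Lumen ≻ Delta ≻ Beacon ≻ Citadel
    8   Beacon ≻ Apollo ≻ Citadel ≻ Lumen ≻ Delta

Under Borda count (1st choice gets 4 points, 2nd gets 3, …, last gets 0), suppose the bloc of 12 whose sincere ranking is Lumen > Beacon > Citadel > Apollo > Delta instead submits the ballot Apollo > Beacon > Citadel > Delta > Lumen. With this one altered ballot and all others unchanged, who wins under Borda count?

Apollo

Borda totals with the altered ballot: Lumen 47, Delta 38, Citadel 40, Apollo 124, Beacon 81.
The switch changes the winner from Lumen to Apollo.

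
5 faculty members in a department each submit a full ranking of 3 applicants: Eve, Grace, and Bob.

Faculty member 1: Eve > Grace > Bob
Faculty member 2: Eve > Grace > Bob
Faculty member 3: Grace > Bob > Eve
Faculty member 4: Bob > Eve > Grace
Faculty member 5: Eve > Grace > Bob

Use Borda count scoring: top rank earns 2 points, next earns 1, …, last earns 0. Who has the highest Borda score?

Eve

Borda scores:
  Eve: 2 + 2 + 0 + 1 + 2 = 7
  Grace: 1 + 1 + 2 + 0 + 1 = 5
  Bob: 0 + 0 + 1 + 2 + 0 = 3
Eve has the highest total.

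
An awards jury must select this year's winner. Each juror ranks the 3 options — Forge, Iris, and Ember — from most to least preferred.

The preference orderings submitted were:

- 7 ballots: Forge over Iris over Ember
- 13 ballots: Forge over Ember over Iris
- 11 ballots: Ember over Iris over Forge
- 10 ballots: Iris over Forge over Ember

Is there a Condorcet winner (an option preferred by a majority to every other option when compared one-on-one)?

Head-to-head results (41 voters total):
Forge vs Iris: Iris wins 21–20.
Forge vs Ember: Forge wins 30–11.
Iris vs Ember: Ember wins 24–17.
No candidate beats all others: Forge beats Ember beats Iris beats Forge, a majority cycle.

No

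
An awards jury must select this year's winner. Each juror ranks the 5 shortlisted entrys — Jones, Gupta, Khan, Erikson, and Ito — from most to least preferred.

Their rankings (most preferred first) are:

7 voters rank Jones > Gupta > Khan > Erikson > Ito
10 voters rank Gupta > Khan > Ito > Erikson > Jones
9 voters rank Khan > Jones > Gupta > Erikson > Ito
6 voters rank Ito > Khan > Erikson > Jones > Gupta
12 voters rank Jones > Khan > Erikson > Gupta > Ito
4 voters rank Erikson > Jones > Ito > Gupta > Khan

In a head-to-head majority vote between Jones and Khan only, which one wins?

Ballots ranking Jones above Khan: 7+12+4 = 23.
Ballots ranking Khan above Jones: 10+9+6 = 25.
Khan wins the head-to-head, 25–23.

Khan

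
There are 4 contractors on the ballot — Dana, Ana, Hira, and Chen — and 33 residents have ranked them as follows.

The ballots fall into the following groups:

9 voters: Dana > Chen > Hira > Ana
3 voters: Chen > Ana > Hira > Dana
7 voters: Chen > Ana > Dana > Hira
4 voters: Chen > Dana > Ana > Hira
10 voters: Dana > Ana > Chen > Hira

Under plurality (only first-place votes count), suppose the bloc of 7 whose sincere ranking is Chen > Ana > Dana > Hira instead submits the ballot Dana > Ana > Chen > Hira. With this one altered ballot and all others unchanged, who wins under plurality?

First-place totals with the altered ballot: Dana 26, Ana 0, Hira 0, Chen 7.
The winner is unchanged: still Dana.

Dana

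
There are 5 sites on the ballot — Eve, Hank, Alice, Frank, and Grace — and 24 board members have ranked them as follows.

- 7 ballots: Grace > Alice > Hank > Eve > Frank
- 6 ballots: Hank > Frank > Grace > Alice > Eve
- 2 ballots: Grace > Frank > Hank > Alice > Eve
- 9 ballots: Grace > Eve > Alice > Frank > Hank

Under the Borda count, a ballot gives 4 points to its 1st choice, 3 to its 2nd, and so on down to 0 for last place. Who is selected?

Borda scores:
  Eve: 7·1 + 6·0 + 2·0 + 9·3 = 34
  Hank: 7·2 + 6·4 + 2·2 + 9·0 = 42
  Alice: 7·3 + 6·1 + 2·1 + 9·2 = 47
  Frank: 7·0 + 6·3 + 2·3 + 9·1 = 33
  Grace: 7·4 + 6·2 + 2·4 + 9·4 = 84
Grace has the highest total.

Grace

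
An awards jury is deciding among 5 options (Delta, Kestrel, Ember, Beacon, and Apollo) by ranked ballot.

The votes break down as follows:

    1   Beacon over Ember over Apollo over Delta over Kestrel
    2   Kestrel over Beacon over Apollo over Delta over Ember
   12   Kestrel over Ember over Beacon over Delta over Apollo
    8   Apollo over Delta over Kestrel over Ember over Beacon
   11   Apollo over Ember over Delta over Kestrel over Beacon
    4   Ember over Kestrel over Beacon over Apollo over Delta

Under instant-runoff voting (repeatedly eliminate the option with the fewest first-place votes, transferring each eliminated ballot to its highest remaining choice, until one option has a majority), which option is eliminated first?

Delta

Round 1: Apollo 19, Kestrel 14, Ember 4, Beacon 1, Delta 0. Delta has the fewest and is eliminated.
Round 2: Apollo 19, Kestrel 14, Ember 4, Beacon 1. Beacon has the fewest and is eliminated.
Round 3: Apollo 19, Kestrel 14, Ember 5. Ember has the fewest and is eliminated.
Round 4: Apollo 20, Kestrel 18. Apollo has a majority.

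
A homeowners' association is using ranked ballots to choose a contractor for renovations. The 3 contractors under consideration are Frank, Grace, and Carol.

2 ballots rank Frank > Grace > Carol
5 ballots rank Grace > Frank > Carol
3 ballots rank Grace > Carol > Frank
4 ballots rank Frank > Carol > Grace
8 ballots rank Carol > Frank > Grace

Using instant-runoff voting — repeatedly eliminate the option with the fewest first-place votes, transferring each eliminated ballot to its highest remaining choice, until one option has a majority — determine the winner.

Round 1: Grace 8, Carol 8, Frank 6. Frank has the fewest and is eliminated.
Round 2: Carol 12, Grace 10. Carol has a majority.

Carol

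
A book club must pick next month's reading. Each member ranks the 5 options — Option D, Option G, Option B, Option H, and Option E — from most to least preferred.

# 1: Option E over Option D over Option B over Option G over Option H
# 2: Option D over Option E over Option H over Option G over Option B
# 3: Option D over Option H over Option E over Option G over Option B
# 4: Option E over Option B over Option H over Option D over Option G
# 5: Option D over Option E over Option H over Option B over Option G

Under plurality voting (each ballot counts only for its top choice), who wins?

Option D

First-place vote totals:
  Option D: 3
  Option G: 0
  Option B: 0
  Option H: 0
  Option E: 2
Option D has the most first-place votes.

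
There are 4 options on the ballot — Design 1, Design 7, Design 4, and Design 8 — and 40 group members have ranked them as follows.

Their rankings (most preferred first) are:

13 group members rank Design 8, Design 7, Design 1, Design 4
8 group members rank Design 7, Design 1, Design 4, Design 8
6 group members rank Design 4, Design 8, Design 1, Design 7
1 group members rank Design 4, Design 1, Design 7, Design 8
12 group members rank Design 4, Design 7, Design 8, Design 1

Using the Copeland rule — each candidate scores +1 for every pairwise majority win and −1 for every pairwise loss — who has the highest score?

Design 7

Pairwise results:
  Design 1 vs Design 7: Design 7 wins 33–7.
  Design 1 vs Design 4: Design 1 wins 21–19.
  Design 1 vs Design 8: Design 8 wins 31–9.
  Design 7 vs Design 4: Design 7 wins 21–19.
  Design 7 vs Design 8: Design 7 wins 21–19.
  Design 4 vs Design 8: Design 4 wins 27–13.
Copeland scores (wins − losses):
  Design 1: 1 − 2 = -1
  Design 7: 3 − 0 = 3
  Design 4: 1 − 2 = -1
  Design 8: 1 − 2 = -1
Design 7 has the best Copeland score.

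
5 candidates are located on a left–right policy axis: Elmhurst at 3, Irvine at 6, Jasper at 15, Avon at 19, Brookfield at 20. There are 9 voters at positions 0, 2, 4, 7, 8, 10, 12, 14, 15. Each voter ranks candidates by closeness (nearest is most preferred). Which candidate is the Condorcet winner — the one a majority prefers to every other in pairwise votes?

With single-peaked preferences on a line, the Condorcet winner is the candidate closest to the median voter.
The median voter (position 8) is closest to Irvine at 6.
Check: Irvine vs Elmhurst — voters closer to Irvine: 6 of 9.

Irvine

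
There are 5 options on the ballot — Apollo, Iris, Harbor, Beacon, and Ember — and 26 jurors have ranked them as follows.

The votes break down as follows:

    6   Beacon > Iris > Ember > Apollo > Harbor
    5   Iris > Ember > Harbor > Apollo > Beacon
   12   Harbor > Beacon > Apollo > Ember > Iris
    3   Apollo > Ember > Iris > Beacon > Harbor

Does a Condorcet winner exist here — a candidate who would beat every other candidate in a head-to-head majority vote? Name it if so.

There is no Condorcet winner

Head-to-head results (26 voters total):
Apollo vs Iris: Apollo wins 15–11.
Apollo vs Harbor: Harbor wins 17–9.
Apollo vs Beacon: Beacon wins 18–8.
Apollo vs Ember: Apollo wins 15–11.
Iris vs Harbor: Iris wins 14–12.
Iris vs Beacon: Beacon wins 18–8.
Iris vs Ember: Ember wins 15–11.
Harbor vs Beacon: Harbor wins 17–9.
Harbor vs Ember: Ember wins 14–12.
Beacon vs Ember: Beacon wins 18–8.
No candidate beats all others: Apollo beats Iris beats Harbor beats Apollo, a majority cycle.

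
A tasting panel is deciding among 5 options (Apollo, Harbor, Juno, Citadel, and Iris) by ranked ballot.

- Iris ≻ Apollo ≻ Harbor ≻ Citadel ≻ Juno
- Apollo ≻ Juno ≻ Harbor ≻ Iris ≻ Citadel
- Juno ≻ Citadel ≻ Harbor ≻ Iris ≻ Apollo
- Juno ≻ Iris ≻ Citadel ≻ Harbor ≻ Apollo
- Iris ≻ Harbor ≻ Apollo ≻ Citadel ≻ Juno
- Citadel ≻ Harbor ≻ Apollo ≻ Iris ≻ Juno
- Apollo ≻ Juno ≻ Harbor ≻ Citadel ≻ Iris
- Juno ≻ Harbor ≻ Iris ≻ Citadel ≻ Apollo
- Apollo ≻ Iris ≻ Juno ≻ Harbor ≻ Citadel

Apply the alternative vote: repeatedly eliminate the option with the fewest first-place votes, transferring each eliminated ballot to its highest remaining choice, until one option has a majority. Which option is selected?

Round 1: Apollo 3, Juno 3, Iris 2, Citadel 1, Harbor 0. Harbor has the fewest and is eliminated.
Round 2: Apollo 3, Juno 3, Iris 2, Citadel 1. Citadel has the fewest and is eliminated.
Round 3: Apollo 4, Juno 3, Iris 2. Iris has the fewest and is eliminated.
Round 4: Apollo 6, Juno 3. Apollo has a majority.

Apollo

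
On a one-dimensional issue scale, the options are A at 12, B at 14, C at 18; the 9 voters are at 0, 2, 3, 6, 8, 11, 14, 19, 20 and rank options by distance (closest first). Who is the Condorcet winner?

With single-peaked preferences on a line, the Condorcet winner is the candidate closest to the median voter.
The median voter (position 8) is closest to A at 12.
Check: A vs B — voters closer to A: 6 of 9.

A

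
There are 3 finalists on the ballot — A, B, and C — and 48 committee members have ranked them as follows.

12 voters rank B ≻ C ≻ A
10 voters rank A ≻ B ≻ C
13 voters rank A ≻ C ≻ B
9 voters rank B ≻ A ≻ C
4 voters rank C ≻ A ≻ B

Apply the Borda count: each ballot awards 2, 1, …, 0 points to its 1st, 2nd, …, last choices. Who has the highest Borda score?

A

Borda scores:
  A: 12·0 + 10·2 + 13·2 + 9·1 + 4·1 = 59
  B: 12·2 + 10·1 + 13·0 + 9·2 + 4·0 = 52
  C: 12·1 + 10·0 + 13·1 + 9·0 + 4·2 = 33
A has the highest total.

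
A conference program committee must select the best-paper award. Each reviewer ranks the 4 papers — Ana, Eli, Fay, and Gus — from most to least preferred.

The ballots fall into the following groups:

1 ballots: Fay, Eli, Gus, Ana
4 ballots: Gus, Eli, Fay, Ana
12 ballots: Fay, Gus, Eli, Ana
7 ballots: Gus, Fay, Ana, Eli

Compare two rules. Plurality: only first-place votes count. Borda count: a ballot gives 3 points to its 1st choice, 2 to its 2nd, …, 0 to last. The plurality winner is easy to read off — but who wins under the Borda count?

Gus

Plurality first-place counts: Ana 0, Eli 0, Fay 13, Gus 11 → Fay.
Borda totals: Ana 7, Eli 22, Fay 57, Gus 58 → Gus.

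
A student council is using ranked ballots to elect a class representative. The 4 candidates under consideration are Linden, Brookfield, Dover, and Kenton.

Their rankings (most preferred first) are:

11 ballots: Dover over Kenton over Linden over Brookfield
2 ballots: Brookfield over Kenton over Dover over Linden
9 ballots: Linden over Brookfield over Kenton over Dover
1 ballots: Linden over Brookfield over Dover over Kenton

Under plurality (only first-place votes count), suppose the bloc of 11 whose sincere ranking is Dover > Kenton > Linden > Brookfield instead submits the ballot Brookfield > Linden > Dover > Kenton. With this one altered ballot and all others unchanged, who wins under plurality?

First-place totals with the altered ballot: Linden 10, Brookfield 13, Dover 0, Kenton 0.
The switch changes the winner from Dover to Brookfield.

Brookfield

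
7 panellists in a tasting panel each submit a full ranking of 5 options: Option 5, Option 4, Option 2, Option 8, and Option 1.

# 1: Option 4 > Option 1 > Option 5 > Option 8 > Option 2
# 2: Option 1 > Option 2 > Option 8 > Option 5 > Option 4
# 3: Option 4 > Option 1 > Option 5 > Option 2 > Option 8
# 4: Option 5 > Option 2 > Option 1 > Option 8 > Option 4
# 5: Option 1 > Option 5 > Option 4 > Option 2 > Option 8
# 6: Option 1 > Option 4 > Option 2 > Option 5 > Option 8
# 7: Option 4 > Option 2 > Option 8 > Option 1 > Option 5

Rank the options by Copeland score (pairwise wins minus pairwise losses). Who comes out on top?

Option 1

Pairwise results:
  Option 5 vs Option 4: Option 4 wins 4–3.
  Option 5 vs Option 2: Option 5 wins 4–3.
  Option 5 vs Option 8: Option 5 wins 5–2.
  Option 5 vs Option 1: Option 1 wins 6–1.
  Option 4 vs Option 2: Option 4 wins 5–2.
  Option 4 vs Option 8: Option 4 wins 5–2.
  Option 4 vs Option 1: Option 1 wins 4–3.
  Option 2 vs Option 8: Option 2 wins 6–1.
  Option 2 vs Option 1: Option 1 wins 5–2.
  Option 8 vs Option 1: Option 1 wins 6–1.
Copeland scores (wins − losses):
  Option 5: 2 − 2 = 0
  Option 4: 3 − 1 = 2
  Option 2: 1 − 3 = -2
  Option 8: 0 − 4 = -4
  Option 1: 4 − 0 = 4
Option 1 has the best Copeland score.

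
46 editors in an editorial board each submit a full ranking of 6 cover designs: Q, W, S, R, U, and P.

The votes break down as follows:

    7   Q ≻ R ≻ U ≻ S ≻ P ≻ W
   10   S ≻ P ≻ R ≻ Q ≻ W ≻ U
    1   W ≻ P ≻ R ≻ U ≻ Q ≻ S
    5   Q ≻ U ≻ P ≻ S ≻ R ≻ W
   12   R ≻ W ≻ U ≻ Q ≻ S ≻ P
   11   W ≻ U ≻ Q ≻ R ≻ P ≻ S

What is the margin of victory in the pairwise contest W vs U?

Ballots ranking W above U: 10+1+12+11 = 34.
Ballots ranking U above W: 7+5 = 12.
W wins 34–12, a margin of 22.

22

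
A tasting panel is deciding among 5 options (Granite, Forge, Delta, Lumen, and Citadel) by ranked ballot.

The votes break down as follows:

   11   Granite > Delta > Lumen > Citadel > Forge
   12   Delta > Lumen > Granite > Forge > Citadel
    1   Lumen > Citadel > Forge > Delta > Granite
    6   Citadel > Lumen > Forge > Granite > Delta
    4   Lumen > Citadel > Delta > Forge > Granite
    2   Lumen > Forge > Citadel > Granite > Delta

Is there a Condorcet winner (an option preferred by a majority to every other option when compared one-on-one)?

No

Head-to-head results (36 voters total):
Granite vs Forge: Granite wins 23–13.
Granite vs Delta: Granite wins 19–17.
Granite vs Lumen: Lumen wins 25–11.
Granite vs Citadel: Granite wins 23–13.
Forge vs Delta: Delta wins 27–9.
Forge vs Lumen: Lumen wins 36–0.
Forge vs Citadel: Citadel wins 22–14.
Delta vs Lumen: Delta wins 23–13.
Delta vs Citadel: Delta wins 23–13.
Lumen vs Citadel: Lumen wins 30–6.
No candidate beats all others: Granite beats Delta beats Lumen beats Granite, a majority cycle.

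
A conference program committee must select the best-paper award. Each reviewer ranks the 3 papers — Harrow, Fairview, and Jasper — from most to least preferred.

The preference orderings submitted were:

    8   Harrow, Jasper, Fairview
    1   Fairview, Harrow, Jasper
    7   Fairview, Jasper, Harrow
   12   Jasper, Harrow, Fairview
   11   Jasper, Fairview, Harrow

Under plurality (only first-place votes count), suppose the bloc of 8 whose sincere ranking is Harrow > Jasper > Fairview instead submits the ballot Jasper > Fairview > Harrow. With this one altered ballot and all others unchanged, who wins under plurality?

First-place totals with the altered ballot: Harrow 0, Fairview 8, Jasper 31.
The winner is unchanged: still Jasper.

Jasper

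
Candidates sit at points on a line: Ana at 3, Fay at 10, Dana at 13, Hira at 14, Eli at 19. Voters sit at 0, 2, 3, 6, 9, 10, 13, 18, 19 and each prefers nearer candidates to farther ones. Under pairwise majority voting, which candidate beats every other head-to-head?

Fay

With single-peaked preferences on a line, the Condorcet winner is the candidate closest to the median voter.
The median voter (position 9) is closest to Fay at 10.
Check: Fay vs Dana — voters closer to Fay: 6 of 9.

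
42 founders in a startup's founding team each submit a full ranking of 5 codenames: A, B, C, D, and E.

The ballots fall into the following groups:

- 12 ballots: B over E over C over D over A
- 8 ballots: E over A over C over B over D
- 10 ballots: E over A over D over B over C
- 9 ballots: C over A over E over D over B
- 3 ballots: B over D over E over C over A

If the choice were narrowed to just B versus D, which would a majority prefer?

B

Ballots ranking B above D: 12+8+3 = 23.
Ballots ranking D above B: 10+9 = 19.
B wins the head-to-head, 23–19.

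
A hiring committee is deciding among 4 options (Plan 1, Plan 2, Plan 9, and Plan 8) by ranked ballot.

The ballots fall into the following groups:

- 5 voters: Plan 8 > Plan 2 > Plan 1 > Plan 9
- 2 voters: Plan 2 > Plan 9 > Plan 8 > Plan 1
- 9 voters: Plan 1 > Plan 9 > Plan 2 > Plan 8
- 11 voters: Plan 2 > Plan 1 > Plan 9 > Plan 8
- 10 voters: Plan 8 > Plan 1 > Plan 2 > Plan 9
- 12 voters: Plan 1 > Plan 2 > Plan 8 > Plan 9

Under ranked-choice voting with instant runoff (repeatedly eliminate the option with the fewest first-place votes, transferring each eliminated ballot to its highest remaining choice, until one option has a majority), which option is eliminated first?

Plan 9

Round 1: Plan 1 21, Plan 8 15, Plan 2 13, Plan 9 0. Plan 9 has the fewest and is eliminated.
Round 2: Plan 1 21, Plan 8 15, Plan 2 13. Plan 2 has the fewest and is eliminated.
Round 3: Plan 1 32, Plan 8 17. Plan 1 has a majority.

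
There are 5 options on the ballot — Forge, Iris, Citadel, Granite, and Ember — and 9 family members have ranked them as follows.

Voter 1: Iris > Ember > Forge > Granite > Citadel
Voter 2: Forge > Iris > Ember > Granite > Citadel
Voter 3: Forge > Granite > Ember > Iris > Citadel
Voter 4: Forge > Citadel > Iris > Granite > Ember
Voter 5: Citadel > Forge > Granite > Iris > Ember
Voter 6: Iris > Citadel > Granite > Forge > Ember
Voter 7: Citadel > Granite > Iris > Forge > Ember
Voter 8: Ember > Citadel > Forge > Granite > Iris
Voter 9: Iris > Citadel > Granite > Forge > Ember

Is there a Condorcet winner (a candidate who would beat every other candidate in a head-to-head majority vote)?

Head-to-head results (9 voters total):
Forge vs Iris: Forge wins 5–4.
Forge vs Citadel: Citadel wins 5–4.
Forge vs Granite: Forge wins 6–3.
Forge vs Ember: Forge wins 7–2.
Iris vs Citadel: Iris wins 5–4.
Iris vs Granite: Iris wins 5–4.
Iris vs Ember: Iris wins 7–2.
Citadel vs Granite: Citadel wins 6–3.
Citadel vs Ember: Citadel wins 5–4.
Granite vs Ember: Granite wins 6–3.
No candidate beats all others: Forge beats Iris beats Citadel beats Forge, a majority cycle.

No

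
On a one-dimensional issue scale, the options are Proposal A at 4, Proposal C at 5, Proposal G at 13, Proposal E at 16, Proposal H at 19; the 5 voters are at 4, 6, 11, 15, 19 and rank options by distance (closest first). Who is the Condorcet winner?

Proposal G

With single-peaked preferences on a line, the Condorcet winner is the candidate closest to the median voter.
The median voter (position 11) is closest to Proposal G at 13.
Check: Proposal G vs Proposal C — voters closer to Proposal G: 3 of 5.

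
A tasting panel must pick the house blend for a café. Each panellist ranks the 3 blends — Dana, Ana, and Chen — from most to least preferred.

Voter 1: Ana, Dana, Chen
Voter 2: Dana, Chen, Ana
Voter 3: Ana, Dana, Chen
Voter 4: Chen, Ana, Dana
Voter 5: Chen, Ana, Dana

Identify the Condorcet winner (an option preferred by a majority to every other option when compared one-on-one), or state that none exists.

None — there is no Condorcet winner

Head-to-head results (5 voters total):
Dana vs Ana: Ana wins 4–1.
Dana vs Chen: Dana wins 3–2.
Ana vs Chen: Chen wins 3–2.
No candidate beats all others: Dana beats Chen beats Ana beats Dana, a majority cycle.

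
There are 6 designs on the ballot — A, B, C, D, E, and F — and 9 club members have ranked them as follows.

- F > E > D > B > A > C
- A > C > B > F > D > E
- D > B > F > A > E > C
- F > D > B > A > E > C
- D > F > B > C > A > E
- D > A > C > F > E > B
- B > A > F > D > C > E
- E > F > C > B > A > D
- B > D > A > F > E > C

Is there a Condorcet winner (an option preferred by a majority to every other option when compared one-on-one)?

Yes

Head-to-head results (9 voters total):
A vs B: B wins 7–2.
A vs C: A wins 7–2.
A vs D: D wins 6–3.
A vs E: A wins 7–2.
A vs F: F wins 5–4.
B vs C: B wins 6–3.
B vs D: D wins 5–4.
B vs E: B wins 6–3.
B vs F: F wins 5–4.
C vs D: D wins 7–2.
C vs E: E wins 5–4.
C vs F: F wins 7–2.
D vs E: D wins 7–2.
D vs F: F wins 5–4.
E vs F: F wins 8–1.
F beats each rival — A (5–4), B (5–4), C (7–2), D (5–4), E (8–1) — so F is the Condorcet winner.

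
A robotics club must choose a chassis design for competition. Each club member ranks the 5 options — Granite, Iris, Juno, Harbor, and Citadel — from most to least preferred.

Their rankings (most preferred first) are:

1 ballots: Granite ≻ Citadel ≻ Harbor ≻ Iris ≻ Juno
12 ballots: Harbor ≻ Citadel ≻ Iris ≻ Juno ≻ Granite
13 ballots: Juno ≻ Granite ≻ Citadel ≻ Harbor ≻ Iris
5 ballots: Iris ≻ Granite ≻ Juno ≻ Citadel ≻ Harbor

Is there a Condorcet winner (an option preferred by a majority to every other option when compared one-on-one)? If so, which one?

No Condorcet winner

Head-to-head results (31 voters total):
Granite vs Iris: Iris wins 17–14.
Granite vs Juno: Juno wins 25–6.
Granite vs Harbor: Granite wins 19–12.
Granite vs Citadel: Granite wins 19–12.
Iris vs Juno: Iris wins 18–13.
Iris vs Harbor: Harbor wins 26–5.
Iris vs Citadel: Citadel wins 26–5.
Juno vs Harbor: Juno wins 18–13.
Juno vs Citadel: Juno wins 18–13.
Harbor vs Citadel: Citadel wins 19–12.
No candidate beats all others: Granite beats Harbor beats Iris beats Granite, a majority cycle.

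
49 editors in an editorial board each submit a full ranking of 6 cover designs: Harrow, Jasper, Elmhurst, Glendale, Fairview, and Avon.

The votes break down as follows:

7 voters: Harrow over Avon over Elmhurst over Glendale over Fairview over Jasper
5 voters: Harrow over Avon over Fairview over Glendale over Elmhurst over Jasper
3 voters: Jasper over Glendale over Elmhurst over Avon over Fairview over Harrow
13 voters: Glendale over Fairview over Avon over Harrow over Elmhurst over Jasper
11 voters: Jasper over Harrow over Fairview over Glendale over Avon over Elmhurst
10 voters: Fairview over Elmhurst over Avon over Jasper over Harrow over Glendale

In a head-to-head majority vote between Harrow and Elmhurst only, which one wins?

Ballots ranking Harrow above Elmhurst: 7+5+13+11 = 36.
Ballots ranking Elmhurst above Harrow: 3+10 = 13.
Harrow wins the head-to-head, 36–13.

Harrow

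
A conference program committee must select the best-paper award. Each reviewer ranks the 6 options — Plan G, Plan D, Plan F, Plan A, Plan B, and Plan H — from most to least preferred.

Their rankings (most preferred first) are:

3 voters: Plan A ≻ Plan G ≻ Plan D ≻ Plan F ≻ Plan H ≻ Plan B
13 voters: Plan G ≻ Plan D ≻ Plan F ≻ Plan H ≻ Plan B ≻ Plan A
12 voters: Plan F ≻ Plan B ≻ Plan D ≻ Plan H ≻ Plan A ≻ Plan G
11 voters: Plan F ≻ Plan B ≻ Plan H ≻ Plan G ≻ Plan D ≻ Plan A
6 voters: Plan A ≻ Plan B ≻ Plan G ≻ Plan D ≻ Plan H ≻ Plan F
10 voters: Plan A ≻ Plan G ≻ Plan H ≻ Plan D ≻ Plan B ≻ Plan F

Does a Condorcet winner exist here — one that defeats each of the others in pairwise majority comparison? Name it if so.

There is no Condorcet winner

Head-to-head results (55 voters total):
Plan G vs Plan D: Plan G wins 43–12.
Plan G vs Plan F: Plan G wins 32–23.
Plan G vs Plan A: Plan A wins 31–24.
Plan G vs Plan B: Plan B wins 29–26.
Plan G vs Plan H: Plan G wins 32–23.
Plan D vs Plan F: Plan D wins 32–23.
Plan D vs Plan A: Plan D wins 36–19.
Plan D vs Plan B: Plan B wins 29–26.
Plan D vs Plan H: Plan D wins 34–21.
Plan F vs Plan A: Plan F wins 36–19.
Plan F vs Plan B: Plan F wins 39–16.
Plan F vs Plan H: Plan F wins 39–16.
Plan A vs Plan B: Plan B wins 36–19.
Plan A vs Plan H: Plan H wins 36–19.
Plan B vs Plan H: Plan B wins 29–26.
No candidate beats all others: Plan G beats Plan D beats Plan A beats Plan G, a majority cycle.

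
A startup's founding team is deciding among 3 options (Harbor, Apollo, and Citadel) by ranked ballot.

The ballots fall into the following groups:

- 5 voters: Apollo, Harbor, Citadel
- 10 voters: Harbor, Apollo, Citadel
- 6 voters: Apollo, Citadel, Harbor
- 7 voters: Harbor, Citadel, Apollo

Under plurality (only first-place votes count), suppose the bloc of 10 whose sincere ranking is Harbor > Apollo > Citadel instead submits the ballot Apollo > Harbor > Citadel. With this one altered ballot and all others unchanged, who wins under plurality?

Apollo

First-place totals with the altered ballot: Harbor 7, Apollo 21, Citadel 0.
The switch changes the winner from Harbor to Apollo.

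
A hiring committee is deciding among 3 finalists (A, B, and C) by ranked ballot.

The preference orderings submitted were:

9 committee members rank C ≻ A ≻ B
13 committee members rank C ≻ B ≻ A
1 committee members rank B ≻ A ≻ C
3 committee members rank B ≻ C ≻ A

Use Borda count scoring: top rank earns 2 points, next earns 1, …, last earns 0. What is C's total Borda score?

Borda scores:
  A: 9·1 + 13·0 + 1 + 3·0 = 10
  B: 9·0 + 13·1 + 2 + 3·2 = 21
  C: 9·2 + 13·2 + 0 + 3·1 = 47

47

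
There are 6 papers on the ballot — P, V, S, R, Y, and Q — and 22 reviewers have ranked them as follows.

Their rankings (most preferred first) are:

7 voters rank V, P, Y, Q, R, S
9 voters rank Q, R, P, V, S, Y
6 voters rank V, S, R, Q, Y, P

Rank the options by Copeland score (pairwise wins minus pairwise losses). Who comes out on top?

V

Pairwise results:
  P vs V: V wins 13–9.
  P vs S: P wins 16–6.
  P vs R: R wins 15–7.
  P vs Y: P wins 16–6.
  P vs Q: Q wins 15–7.
  V vs S: V wins 22–0.
  V vs R: V wins 13–9.
  V vs Y: V wins 22–0.
  V vs Q: V wins 13–9.
  S vs R: R wins 16–6.
  S vs Y: S wins 15–7.
  S vs Q: Q wins 16–6.
  R vs Y: R wins 15–7.
  R vs Q: Q wins 16–6.
  Y vs Q: Q wins 15–7.
Copeland scores (wins − losses):
  P: 2 − 3 = -1
  V: 5 − 0 = 5
  S: 1 − 4 = -3
  R: 3 − 2 = 1
  Y: 0 − 5 = -5
  Q: 4 − 1 = 3
V has the best Copeland score.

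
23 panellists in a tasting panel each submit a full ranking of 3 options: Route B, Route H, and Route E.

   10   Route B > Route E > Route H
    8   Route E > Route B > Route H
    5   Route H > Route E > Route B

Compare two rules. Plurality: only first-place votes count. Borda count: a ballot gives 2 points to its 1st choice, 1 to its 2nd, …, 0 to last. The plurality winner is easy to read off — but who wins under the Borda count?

Route E

Plurality first-place counts: Route B 10, Route H 5, Route E 8 → Route B.
Borda totals: Route B 28, Route H 10, Route E 31 → Route E.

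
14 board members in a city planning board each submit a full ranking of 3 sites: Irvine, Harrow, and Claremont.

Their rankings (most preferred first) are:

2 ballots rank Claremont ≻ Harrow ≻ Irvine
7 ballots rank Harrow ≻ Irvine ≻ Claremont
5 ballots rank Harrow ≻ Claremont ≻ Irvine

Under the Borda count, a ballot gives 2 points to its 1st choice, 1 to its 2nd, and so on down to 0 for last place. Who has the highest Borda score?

Harrow

Borda scores:
  Irvine: 2·0 + 7·1 + 5·0 = 7
  Harrow: 2·1 + 7·2 + 5·2 = 26
  Claremont: 2·2 + 7·0 + 5·1 = 9
Harrow has the highest total.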